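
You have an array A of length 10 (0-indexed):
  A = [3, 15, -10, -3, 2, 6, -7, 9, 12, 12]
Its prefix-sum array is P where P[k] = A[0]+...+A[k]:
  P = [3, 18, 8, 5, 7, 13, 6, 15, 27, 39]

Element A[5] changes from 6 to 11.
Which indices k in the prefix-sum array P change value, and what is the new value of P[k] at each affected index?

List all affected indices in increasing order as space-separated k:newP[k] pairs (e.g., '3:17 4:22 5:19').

Answer: 5:18 6:11 7:20 8:32 9:44

Derivation:
P[k] = A[0] + ... + A[k]
P[k] includes A[5] iff k >= 5
Affected indices: 5, 6, ..., 9; delta = 5
  P[5]: 13 + 5 = 18
  P[6]: 6 + 5 = 11
  P[7]: 15 + 5 = 20
  P[8]: 27 + 5 = 32
  P[9]: 39 + 5 = 44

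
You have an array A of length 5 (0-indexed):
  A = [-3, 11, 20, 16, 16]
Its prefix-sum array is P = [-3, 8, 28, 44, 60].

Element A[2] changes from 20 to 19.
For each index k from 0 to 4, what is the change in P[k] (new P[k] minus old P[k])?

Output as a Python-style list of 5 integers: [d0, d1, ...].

Answer: [0, 0, -1, -1, -1]

Derivation:
Element change: A[2] 20 -> 19, delta = -1
For k < 2: P[k] unchanged, delta_P[k] = 0
For k >= 2: P[k] shifts by exactly -1
Delta array: [0, 0, -1, -1, -1]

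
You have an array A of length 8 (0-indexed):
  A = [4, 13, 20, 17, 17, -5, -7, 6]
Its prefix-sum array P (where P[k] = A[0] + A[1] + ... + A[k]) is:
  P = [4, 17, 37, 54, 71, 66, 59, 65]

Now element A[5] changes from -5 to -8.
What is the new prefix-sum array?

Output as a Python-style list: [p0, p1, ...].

Change: A[5] -5 -> -8, delta = -3
P[k] for k < 5: unchanged (A[5] not included)
P[k] for k >= 5: shift by delta = -3
  P[0] = 4 + 0 = 4
  P[1] = 17 + 0 = 17
  P[2] = 37 + 0 = 37
  P[3] = 54 + 0 = 54
  P[4] = 71 + 0 = 71
  P[5] = 66 + -3 = 63
  P[6] = 59 + -3 = 56
  P[7] = 65 + -3 = 62

Answer: [4, 17, 37, 54, 71, 63, 56, 62]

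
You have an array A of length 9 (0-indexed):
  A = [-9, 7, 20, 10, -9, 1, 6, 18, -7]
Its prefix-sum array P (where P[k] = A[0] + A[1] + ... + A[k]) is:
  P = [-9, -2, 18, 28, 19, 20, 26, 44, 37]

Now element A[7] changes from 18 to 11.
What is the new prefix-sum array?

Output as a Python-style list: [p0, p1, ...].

Change: A[7] 18 -> 11, delta = -7
P[k] for k < 7: unchanged (A[7] not included)
P[k] for k >= 7: shift by delta = -7
  P[0] = -9 + 0 = -9
  P[1] = -2 + 0 = -2
  P[2] = 18 + 0 = 18
  P[3] = 28 + 0 = 28
  P[4] = 19 + 0 = 19
  P[5] = 20 + 0 = 20
  P[6] = 26 + 0 = 26
  P[7] = 44 + -7 = 37
  P[8] = 37 + -7 = 30

Answer: [-9, -2, 18, 28, 19, 20, 26, 37, 30]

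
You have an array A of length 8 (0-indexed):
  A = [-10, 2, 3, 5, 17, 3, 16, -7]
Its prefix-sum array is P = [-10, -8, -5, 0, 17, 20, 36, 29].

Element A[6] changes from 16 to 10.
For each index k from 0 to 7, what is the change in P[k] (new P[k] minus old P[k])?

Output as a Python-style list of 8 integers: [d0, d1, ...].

Element change: A[6] 16 -> 10, delta = -6
For k < 6: P[k] unchanged, delta_P[k] = 0
For k >= 6: P[k] shifts by exactly -6
Delta array: [0, 0, 0, 0, 0, 0, -6, -6]

Answer: [0, 0, 0, 0, 0, 0, -6, -6]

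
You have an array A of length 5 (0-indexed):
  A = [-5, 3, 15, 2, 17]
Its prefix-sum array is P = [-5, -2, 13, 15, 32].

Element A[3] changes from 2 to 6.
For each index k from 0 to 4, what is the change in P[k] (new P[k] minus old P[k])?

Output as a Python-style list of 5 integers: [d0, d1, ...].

Answer: [0, 0, 0, 4, 4]

Derivation:
Element change: A[3] 2 -> 6, delta = 4
For k < 3: P[k] unchanged, delta_P[k] = 0
For k >= 3: P[k] shifts by exactly 4
Delta array: [0, 0, 0, 4, 4]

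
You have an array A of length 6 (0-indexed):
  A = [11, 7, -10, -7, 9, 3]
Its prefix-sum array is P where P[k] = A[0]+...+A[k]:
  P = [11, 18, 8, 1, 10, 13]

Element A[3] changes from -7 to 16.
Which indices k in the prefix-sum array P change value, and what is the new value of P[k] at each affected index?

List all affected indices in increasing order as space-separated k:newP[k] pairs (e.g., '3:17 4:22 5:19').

P[k] = A[0] + ... + A[k]
P[k] includes A[3] iff k >= 3
Affected indices: 3, 4, ..., 5; delta = 23
  P[3]: 1 + 23 = 24
  P[4]: 10 + 23 = 33
  P[5]: 13 + 23 = 36

Answer: 3:24 4:33 5:36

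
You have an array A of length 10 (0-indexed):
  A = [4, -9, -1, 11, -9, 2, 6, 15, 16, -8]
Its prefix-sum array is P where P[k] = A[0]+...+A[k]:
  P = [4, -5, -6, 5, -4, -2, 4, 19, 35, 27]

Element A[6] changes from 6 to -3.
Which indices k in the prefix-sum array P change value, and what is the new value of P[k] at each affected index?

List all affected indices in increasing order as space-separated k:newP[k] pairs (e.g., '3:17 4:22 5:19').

P[k] = A[0] + ... + A[k]
P[k] includes A[6] iff k >= 6
Affected indices: 6, 7, ..., 9; delta = -9
  P[6]: 4 + -9 = -5
  P[7]: 19 + -9 = 10
  P[8]: 35 + -9 = 26
  P[9]: 27 + -9 = 18

Answer: 6:-5 7:10 8:26 9:18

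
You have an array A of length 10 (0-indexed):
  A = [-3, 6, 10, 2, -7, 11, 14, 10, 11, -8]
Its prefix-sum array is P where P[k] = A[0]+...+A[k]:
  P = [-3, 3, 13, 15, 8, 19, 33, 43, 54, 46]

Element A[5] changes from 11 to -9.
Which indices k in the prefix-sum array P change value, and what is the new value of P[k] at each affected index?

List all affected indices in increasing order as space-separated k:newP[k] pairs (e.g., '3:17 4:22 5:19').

P[k] = A[0] + ... + A[k]
P[k] includes A[5] iff k >= 5
Affected indices: 5, 6, ..., 9; delta = -20
  P[5]: 19 + -20 = -1
  P[6]: 33 + -20 = 13
  P[7]: 43 + -20 = 23
  P[8]: 54 + -20 = 34
  P[9]: 46 + -20 = 26

Answer: 5:-1 6:13 7:23 8:34 9:26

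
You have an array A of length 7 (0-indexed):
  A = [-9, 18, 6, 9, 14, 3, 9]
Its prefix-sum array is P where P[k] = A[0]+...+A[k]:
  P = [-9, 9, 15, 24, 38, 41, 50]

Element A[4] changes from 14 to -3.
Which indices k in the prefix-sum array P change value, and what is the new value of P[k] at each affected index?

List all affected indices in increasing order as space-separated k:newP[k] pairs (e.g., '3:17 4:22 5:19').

Answer: 4:21 5:24 6:33

Derivation:
P[k] = A[0] + ... + A[k]
P[k] includes A[4] iff k >= 4
Affected indices: 4, 5, ..., 6; delta = -17
  P[4]: 38 + -17 = 21
  P[5]: 41 + -17 = 24
  P[6]: 50 + -17 = 33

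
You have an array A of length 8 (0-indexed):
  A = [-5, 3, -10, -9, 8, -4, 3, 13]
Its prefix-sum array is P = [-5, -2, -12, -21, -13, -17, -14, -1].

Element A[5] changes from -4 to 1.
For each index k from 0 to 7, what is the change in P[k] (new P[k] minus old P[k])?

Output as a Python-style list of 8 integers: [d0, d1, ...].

Answer: [0, 0, 0, 0, 0, 5, 5, 5]

Derivation:
Element change: A[5] -4 -> 1, delta = 5
For k < 5: P[k] unchanged, delta_P[k] = 0
For k >= 5: P[k] shifts by exactly 5
Delta array: [0, 0, 0, 0, 0, 5, 5, 5]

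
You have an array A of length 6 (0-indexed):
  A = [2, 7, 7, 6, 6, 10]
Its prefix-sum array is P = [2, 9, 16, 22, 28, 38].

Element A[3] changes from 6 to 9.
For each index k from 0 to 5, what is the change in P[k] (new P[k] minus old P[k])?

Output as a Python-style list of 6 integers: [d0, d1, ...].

Answer: [0, 0, 0, 3, 3, 3]

Derivation:
Element change: A[3] 6 -> 9, delta = 3
For k < 3: P[k] unchanged, delta_P[k] = 0
For k >= 3: P[k] shifts by exactly 3
Delta array: [0, 0, 0, 3, 3, 3]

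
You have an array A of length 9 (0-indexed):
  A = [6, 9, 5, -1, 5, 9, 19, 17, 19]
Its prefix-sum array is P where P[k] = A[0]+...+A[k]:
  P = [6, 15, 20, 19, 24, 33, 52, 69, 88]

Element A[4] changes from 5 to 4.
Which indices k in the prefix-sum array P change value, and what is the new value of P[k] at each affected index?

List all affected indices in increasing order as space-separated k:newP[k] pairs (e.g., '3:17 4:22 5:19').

P[k] = A[0] + ... + A[k]
P[k] includes A[4] iff k >= 4
Affected indices: 4, 5, ..., 8; delta = -1
  P[4]: 24 + -1 = 23
  P[5]: 33 + -1 = 32
  P[6]: 52 + -1 = 51
  P[7]: 69 + -1 = 68
  P[8]: 88 + -1 = 87

Answer: 4:23 5:32 6:51 7:68 8:87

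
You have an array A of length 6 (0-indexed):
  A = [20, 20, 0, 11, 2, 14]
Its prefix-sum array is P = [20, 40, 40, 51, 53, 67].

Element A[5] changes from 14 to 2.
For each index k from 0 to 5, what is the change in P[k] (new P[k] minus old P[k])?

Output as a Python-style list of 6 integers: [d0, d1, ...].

Element change: A[5] 14 -> 2, delta = -12
For k < 5: P[k] unchanged, delta_P[k] = 0
For k >= 5: P[k] shifts by exactly -12
Delta array: [0, 0, 0, 0, 0, -12]

Answer: [0, 0, 0, 0, 0, -12]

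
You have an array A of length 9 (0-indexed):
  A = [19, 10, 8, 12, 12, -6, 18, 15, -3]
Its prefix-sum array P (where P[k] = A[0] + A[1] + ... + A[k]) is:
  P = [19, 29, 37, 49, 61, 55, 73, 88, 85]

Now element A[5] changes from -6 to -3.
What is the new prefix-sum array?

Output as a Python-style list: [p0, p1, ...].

Change: A[5] -6 -> -3, delta = 3
P[k] for k < 5: unchanged (A[5] not included)
P[k] for k >= 5: shift by delta = 3
  P[0] = 19 + 0 = 19
  P[1] = 29 + 0 = 29
  P[2] = 37 + 0 = 37
  P[3] = 49 + 0 = 49
  P[4] = 61 + 0 = 61
  P[5] = 55 + 3 = 58
  P[6] = 73 + 3 = 76
  P[7] = 88 + 3 = 91
  P[8] = 85 + 3 = 88

Answer: [19, 29, 37, 49, 61, 58, 76, 91, 88]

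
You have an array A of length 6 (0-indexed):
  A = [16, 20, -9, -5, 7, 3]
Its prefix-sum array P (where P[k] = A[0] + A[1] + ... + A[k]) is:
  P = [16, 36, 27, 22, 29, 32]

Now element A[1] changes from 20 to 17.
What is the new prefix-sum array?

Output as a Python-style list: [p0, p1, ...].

Answer: [16, 33, 24, 19, 26, 29]

Derivation:
Change: A[1] 20 -> 17, delta = -3
P[k] for k < 1: unchanged (A[1] not included)
P[k] for k >= 1: shift by delta = -3
  P[0] = 16 + 0 = 16
  P[1] = 36 + -3 = 33
  P[2] = 27 + -3 = 24
  P[3] = 22 + -3 = 19
  P[4] = 29 + -3 = 26
  P[5] = 32 + -3 = 29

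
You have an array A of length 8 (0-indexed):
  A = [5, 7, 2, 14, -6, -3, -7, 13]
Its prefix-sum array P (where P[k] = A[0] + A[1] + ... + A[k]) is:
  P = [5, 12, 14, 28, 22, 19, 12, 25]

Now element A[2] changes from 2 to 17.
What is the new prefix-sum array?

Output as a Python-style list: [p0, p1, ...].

Change: A[2] 2 -> 17, delta = 15
P[k] for k < 2: unchanged (A[2] not included)
P[k] for k >= 2: shift by delta = 15
  P[0] = 5 + 0 = 5
  P[1] = 12 + 0 = 12
  P[2] = 14 + 15 = 29
  P[3] = 28 + 15 = 43
  P[4] = 22 + 15 = 37
  P[5] = 19 + 15 = 34
  P[6] = 12 + 15 = 27
  P[7] = 25 + 15 = 40

Answer: [5, 12, 29, 43, 37, 34, 27, 40]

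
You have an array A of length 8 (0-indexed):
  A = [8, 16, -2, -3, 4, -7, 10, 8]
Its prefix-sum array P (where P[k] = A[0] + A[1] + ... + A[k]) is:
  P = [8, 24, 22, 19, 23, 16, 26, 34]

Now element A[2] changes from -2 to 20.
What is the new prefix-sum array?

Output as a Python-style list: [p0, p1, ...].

Change: A[2] -2 -> 20, delta = 22
P[k] for k < 2: unchanged (A[2] not included)
P[k] for k >= 2: shift by delta = 22
  P[0] = 8 + 0 = 8
  P[1] = 24 + 0 = 24
  P[2] = 22 + 22 = 44
  P[3] = 19 + 22 = 41
  P[4] = 23 + 22 = 45
  P[5] = 16 + 22 = 38
  P[6] = 26 + 22 = 48
  P[7] = 34 + 22 = 56

Answer: [8, 24, 44, 41, 45, 38, 48, 56]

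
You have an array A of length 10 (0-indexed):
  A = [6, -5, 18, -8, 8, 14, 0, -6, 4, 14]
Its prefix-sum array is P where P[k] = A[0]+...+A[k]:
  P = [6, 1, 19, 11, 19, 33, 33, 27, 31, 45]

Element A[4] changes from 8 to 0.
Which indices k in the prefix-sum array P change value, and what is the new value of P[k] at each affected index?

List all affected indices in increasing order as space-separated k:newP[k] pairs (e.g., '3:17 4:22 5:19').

Answer: 4:11 5:25 6:25 7:19 8:23 9:37

Derivation:
P[k] = A[0] + ... + A[k]
P[k] includes A[4] iff k >= 4
Affected indices: 4, 5, ..., 9; delta = -8
  P[4]: 19 + -8 = 11
  P[5]: 33 + -8 = 25
  P[6]: 33 + -8 = 25
  P[7]: 27 + -8 = 19
  P[8]: 31 + -8 = 23
  P[9]: 45 + -8 = 37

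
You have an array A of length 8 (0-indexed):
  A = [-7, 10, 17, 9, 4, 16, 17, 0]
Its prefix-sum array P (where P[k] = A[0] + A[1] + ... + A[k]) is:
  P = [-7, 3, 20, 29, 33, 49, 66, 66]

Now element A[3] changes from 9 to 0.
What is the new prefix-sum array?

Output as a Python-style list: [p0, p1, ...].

Change: A[3] 9 -> 0, delta = -9
P[k] for k < 3: unchanged (A[3] not included)
P[k] for k >= 3: shift by delta = -9
  P[0] = -7 + 0 = -7
  P[1] = 3 + 0 = 3
  P[2] = 20 + 0 = 20
  P[3] = 29 + -9 = 20
  P[4] = 33 + -9 = 24
  P[5] = 49 + -9 = 40
  P[6] = 66 + -9 = 57
  P[7] = 66 + -9 = 57

Answer: [-7, 3, 20, 20, 24, 40, 57, 57]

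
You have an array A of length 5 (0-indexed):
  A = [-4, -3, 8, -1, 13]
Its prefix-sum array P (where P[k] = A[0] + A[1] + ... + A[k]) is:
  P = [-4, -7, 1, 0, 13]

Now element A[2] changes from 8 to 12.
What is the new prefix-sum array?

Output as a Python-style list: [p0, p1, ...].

Change: A[2] 8 -> 12, delta = 4
P[k] for k < 2: unchanged (A[2] not included)
P[k] for k >= 2: shift by delta = 4
  P[0] = -4 + 0 = -4
  P[1] = -7 + 0 = -7
  P[2] = 1 + 4 = 5
  P[3] = 0 + 4 = 4
  P[4] = 13 + 4 = 17

Answer: [-4, -7, 5, 4, 17]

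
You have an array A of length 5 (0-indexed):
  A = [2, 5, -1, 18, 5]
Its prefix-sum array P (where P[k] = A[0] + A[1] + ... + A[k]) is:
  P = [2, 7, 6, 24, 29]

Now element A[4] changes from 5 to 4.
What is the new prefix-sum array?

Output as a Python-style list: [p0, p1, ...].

Change: A[4] 5 -> 4, delta = -1
P[k] for k < 4: unchanged (A[4] not included)
P[k] for k >= 4: shift by delta = -1
  P[0] = 2 + 0 = 2
  P[1] = 7 + 0 = 7
  P[2] = 6 + 0 = 6
  P[3] = 24 + 0 = 24
  P[4] = 29 + -1 = 28

Answer: [2, 7, 6, 24, 28]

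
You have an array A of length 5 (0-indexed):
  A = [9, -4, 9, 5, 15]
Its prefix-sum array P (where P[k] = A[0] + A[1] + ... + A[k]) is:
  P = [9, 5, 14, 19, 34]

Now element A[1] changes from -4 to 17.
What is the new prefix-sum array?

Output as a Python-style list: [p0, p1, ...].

Change: A[1] -4 -> 17, delta = 21
P[k] for k < 1: unchanged (A[1] not included)
P[k] for k >= 1: shift by delta = 21
  P[0] = 9 + 0 = 9
  P[1] = 5 + 21 = 26
  P[2] = 14 + 21 = 35
  P[3] = 19 + 21 = 40
  P[4] = 34 + 21 = 55

Answer: [9, 26, 35, 40, 55]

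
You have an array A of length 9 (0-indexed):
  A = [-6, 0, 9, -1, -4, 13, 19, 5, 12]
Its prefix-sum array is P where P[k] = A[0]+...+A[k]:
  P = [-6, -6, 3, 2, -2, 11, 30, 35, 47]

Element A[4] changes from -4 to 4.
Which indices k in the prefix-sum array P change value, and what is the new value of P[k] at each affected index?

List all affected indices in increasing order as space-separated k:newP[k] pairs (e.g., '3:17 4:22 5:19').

P[k] = A[0] + ... + A[k]
P[k] includes A[4] iff k >= 4
Affected indices: 4, 5, ..., 8; delta = 8
  P[4]: -2 + 8 = 6
  P[5]: 11 + 8 = 19
  P[6]: 30 + 8 = 38
  P[7]: 35 + 8 = 43
  P[8]: 47 + 8 = 55

Answer: 4:6 5:19 6:38 7:43 8:55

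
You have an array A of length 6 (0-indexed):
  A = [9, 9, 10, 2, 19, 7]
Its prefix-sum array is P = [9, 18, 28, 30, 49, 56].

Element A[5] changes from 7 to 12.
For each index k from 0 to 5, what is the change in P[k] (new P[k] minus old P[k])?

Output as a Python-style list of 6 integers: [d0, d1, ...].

Answer: [0, 0, 0, 0, 0, 5]

Derivation:
Element change: A[5] 7 -> 12, delta = 5
For k < 5: P[k] unchanged, delta_P[k] = 0
For k >= 5: P[k] shifts by exactly 5
Delta array: [0, 0, 0, 0, 0, 5]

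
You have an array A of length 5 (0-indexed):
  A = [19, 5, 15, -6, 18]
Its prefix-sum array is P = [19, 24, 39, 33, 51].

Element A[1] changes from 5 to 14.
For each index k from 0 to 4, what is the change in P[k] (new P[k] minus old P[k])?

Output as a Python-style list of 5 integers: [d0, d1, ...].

Element change: A[1] 5 -> 14, delta = 9
For k < 1: P[k] unchanged, delta_P[k] = 0
For k >= 1: P[k] shifts by exactly 9
Delta array: [0, 9, 9, 9, 9]

Answer: [0, 9, 9, 9, 9]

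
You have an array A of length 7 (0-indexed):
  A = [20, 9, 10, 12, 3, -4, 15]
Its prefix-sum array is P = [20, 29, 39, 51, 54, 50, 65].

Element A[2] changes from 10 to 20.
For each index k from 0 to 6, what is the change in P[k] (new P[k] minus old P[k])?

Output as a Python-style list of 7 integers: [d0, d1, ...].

Element change: A[2] 10 -> 20, delta = 10
For k < 2: P[k] unchanged, delta_P[k] = 0
For k >= 2: P[k] shifts by exactly 10
Delta array: [0, 0, 10, 10, 10, 10, 10]

Answer: [0, 0, 10, 10, 10, 10, 10]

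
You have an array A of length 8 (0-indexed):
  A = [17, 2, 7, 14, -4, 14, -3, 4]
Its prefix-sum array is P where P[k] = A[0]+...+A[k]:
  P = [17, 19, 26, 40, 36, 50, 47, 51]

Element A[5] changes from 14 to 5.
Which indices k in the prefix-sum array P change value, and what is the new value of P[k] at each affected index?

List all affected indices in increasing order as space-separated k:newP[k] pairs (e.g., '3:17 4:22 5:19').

P[k] = A[0] + ... + A[k]
P[k] includes A[5] iff k >= 5
Affected indices: 5, 6, ..., 7; delta = -9
  P[5]: 50 + -9 = 41
  P[6]: 47 + -9 = 38
  P[7]: 51 + -9 = 42

Answer: 5:41 6:38 7:42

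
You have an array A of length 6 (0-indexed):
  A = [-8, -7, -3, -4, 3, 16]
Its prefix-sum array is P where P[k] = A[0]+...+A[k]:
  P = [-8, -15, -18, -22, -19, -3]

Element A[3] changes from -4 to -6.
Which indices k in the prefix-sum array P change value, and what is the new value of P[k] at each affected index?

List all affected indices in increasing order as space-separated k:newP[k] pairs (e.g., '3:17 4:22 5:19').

Answer: 3:-24 4:-21 5:-5

Derivation:
P[k] = A[0] + ... + A[k]
P[k] includes A[3] iff k >= 3
Affected indices: 3, 4, ..., 5; delta = -2
  P[3]: -22 + -2 = -24
  P[4]: -19 + -2 = -21
  P[5]: -3 + -2 = -5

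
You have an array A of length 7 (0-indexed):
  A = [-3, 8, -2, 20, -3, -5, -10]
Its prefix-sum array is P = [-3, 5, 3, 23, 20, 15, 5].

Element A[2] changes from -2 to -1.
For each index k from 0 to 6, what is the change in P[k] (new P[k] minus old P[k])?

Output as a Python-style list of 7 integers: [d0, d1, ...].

Answer: [0, 0, 1, 1, 1, 1, 1]

Derivation:
Element change: A[2] -2 -> -1, delta = 1
For k < 2: P[k] unchanged, delta_P[k] = 0
For k >= 2: P[k] shifts by exactly 1
Delta array: [0, 0, 1, 1, 1, 1, 1]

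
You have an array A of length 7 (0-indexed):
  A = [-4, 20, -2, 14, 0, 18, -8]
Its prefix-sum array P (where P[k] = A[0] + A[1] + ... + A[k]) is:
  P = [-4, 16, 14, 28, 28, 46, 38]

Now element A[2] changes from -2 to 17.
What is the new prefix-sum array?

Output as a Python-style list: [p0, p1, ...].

Answer: [-4, 16, 33, 47, 47, 65, 57]

Derivation:
Change: A[2] -2 -> 17, delta = 19
P[k] for k < 2: unchanged (A[2] not included)
P[k] for k >= 2: shift by delta = 19
  P[0] = -4 + 0 = -4
  P[1] = 16 + 0 = 16
  P[2] = 14 + 19 = 33
  P[3] = 28 + 19 = 47
  P[4] = 28 + 19 = 47
  P[5] = 46 + 19 = 65
  P[6] = 38 + 19 = 57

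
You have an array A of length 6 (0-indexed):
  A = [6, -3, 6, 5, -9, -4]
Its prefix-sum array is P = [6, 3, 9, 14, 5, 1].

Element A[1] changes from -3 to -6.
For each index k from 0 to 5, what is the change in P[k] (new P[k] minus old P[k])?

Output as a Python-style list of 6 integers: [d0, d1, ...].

Answer: [0, -3, -3, -3, -3, -3]

Derivation:
Element change: A[1] -3 -> -6, delta = -3
For k < 1: P[k] unchanged, delta_P[k] = 0
For k >= 1: P[k] shifts by exactly -3
Delta array: [0, -3, -3, -3, -3, -3]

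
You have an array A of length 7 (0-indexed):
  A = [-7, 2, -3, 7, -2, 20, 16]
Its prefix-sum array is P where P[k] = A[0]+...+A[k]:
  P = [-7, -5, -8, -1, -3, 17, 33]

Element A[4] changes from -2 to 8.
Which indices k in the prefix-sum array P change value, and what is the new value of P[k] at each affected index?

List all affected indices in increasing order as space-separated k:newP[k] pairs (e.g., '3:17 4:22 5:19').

Answer: 4:7 5:27 6:43

Derivation:
P[k] = A[0] + ... + A[k]
P[k] includes A[4] iff k >= 4
Affected indices: 4, 5, ..., 6; delta = 10
  P[4]: -3 + 10 = 7
  P[5]: 17 + 10 = 27
  P[6]: 33 + 10 = 43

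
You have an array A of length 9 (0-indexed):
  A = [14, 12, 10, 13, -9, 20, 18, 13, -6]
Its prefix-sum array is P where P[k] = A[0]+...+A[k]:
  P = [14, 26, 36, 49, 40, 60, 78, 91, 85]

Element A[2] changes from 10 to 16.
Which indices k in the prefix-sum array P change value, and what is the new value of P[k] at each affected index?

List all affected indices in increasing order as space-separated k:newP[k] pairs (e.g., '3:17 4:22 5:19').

P[k] = A[0] + ... + A[k]
P[k] includes A[2] iff k >= 2
Affected indices: 2, 3, ..., 8; delta = 6
  P[2]: 36 + 6 = 42
  P[3]: 49 + 6 = 55
  P[4]: 40 + 6 = 46
  P[5]: 60 + 6 = 66
  P[6]: 78 + 6 = 84
  P[7]: 91 + 6 = 97
  P[8]: 85 + 6 = 91

Answer: 2:42 3:55 4:46 5:66 6:84 7:97 8:91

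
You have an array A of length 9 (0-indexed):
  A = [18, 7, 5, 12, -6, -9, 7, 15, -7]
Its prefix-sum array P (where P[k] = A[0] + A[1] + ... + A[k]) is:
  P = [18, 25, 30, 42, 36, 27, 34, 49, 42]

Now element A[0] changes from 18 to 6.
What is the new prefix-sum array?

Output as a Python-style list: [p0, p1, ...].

Change: A[0] 18 -> 6, delta = -12
P[k] for k < 0: unchanged (A[0] not included)
P[k] for k >= 0: shift by delta = -12
  P[0] = 18 + -12 = 6
  P[1] = 25 + -12 = 13
  P[2] = 30 + -12 = 18
  P[3] = 42 + -12 = 30
  P[4] = 36 + -12 = 24
  P[5] = 27 + -12 = 15
  P[6] = 34 + -12 = 22
  P[7] = 49 + -12 = 37
  P[8] = 42 + -12 = 30

Answer: [6, 13, 18, 30, 24, 15, 22, 37, 30]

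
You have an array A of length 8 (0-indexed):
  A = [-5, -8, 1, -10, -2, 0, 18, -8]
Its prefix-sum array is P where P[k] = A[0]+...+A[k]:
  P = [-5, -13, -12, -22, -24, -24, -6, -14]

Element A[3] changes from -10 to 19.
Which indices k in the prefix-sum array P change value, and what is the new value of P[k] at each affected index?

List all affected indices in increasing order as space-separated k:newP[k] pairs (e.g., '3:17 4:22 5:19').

P[k] = A[0] + ... + A[k]
P[k] includes A[3] iff k >= 3
Affected indices: 3, 4, ..., 7; delta = 29
  P[3]: -22 + 29 = 7
  P[4]: -24 + 29 = 5
  P[5]: -24 + 29 = 5
  P[6]: -6 + 29 = 23
  P[7]: -14 + 29 = 15

Answer: 3:7 4:5 5:5 6:23 7:15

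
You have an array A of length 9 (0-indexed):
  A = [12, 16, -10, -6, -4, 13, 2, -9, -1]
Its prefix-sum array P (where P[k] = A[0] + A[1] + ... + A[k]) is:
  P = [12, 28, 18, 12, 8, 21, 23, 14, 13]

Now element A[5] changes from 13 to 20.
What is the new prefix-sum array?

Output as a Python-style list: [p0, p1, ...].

Change: A[5] 13 -> 20, delta = 7
P[k] for k < 5: unchanged (A[5] not included)
P[k] for k >= 5: shift by delta = 7
  P[0] = 12 + 0 = 12
  P[1] = 28 + 0 = 28
  P[2] = 18 + 0 = 18
  P[3] = 12 + 0 = 12
  P[4] = 8 + 0 = 8
  P[5] = 21 + 7 = 28
  P[6] = 23 + 7 = 30
  P[7] = 14 + 7 = 21
  P[8] = 13 + 7 = 20

Answer: [12, 28, 18, 12, 8, 28, 30, 21, 20]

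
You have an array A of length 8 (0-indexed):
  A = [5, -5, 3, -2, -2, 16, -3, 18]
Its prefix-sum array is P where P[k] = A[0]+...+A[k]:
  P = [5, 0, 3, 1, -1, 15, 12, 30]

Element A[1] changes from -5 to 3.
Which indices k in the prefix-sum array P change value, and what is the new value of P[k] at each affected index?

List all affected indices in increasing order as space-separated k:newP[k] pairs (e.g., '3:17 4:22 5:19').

Answer: 1:8 2:11 3:9 4:7 5:23 6:20 7:38

Derivation:
P[k] = A[0] + ... + A[k]
P[k] includes A[1] iff k >= 1
Affected indices: 1, 2, ..., 7; delta = 8
  P[1]: 0 + 8 = 8
  P[2]: 3 + 8 = 11
  P[3]: 1 + 8 = 9
  P[4]: -1 + 8 = 7
  P[5]: 15 + 8 = 23
  P[6]: 12 + 8 = 20
  P[7]: 30 + 8 = 38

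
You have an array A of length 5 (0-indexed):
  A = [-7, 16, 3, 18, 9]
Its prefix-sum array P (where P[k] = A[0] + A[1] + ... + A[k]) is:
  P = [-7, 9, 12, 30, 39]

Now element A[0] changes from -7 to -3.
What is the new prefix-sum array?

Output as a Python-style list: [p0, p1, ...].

Change: A[0] -7 -> -3, delta = 4
P[k] for k < 0: unchanged (A[0] not included)
P[k] for k >= 0: shift by delta = 4
  P[0] = -7 + 4 = -3
  P[1] = 9 + 4 = 13
  P[2] = 12 + 4 = 16
  P[3] = 30 + 4 = 34
  P[4] = 39 + 4 = 43

Answer: [-3, 13, 16, 34, 43]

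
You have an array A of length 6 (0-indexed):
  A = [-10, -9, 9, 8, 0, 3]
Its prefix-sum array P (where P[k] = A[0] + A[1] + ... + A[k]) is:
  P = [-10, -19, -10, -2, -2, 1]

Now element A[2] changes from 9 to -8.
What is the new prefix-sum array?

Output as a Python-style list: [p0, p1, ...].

Change: A[2] 9 -> -8, delta = -17
P[k] for k < 2: unchanged (A[2] not included)
P[k] for k >= 2: shift by delta = -17
  P[0] = -10 + 0 = -10
  P[1] = -19 + 0 = -19
  P[2] = -10 + -17 = -27
  P[3] = -2 + -17 = -19
  P[4] = -2 + -17 = -19
  P[5] = 1 + -17 = -16

Answer: [-10, -19, -27, -19, -19, -16]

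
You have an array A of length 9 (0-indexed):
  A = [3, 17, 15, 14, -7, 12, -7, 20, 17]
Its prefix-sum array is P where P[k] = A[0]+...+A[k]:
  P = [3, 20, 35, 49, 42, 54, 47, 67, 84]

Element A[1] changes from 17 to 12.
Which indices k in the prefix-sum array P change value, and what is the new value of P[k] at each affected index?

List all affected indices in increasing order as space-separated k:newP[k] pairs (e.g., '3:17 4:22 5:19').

Answer: 1:15 2:30 3:44 4:37 5:49 6:42 7:62 8:79

Derivation:
P[k] = A[0] + ... + A[k]
P[k] includes A[1] iff k >= 1
Affected indices: 1, 2, ..., 8; delta = -5
  P[1]: 20 + -5 = 15
  P[2]: 35 + -5 = 30
  P[3]: 49 + -5 = 44
  P[4]: 42 + -5 = 37
  P[5]: 54 + -5 = 49
  P[6]: 47 + -5 = 42
  P[7]: 67 + -5 = 62
  P[8]: 84 + -5 = 79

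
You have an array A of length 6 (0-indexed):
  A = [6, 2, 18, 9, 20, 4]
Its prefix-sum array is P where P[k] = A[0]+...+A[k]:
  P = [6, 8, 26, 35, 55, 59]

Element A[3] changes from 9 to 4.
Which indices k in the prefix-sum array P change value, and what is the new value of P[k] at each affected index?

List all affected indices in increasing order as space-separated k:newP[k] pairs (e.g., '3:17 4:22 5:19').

P[k] = A[0] + ... + A[k]
P[k] includes A[3] iff k >= 3
Affected indices: 3, 4, ..., 5; delta = -5
  P[3]: 35 + -5 = 30
  P[4]: 55 + -5 = 50
  P[5]: 59 + -5 = 54

Answer: 3:30 4:50 5:54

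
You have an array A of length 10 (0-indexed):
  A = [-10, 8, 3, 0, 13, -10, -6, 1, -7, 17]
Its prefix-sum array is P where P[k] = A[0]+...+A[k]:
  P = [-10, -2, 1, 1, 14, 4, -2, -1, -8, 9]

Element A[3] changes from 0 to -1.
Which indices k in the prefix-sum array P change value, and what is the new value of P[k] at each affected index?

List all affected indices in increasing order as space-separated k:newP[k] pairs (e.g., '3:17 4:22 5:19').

P[k] = A[0] + ... + A[k]
P[k] includes A[3] iff k >= 3
Affected indices: 3, 4, ..., 9; delta = -1
  P[3]: 1 + -1 = 0
  P[4]: 14 + -1 = 13
  P[5]: 4 + -1 = 3
  P[6]: -2 + -1 = -3
  P[7]: -1 + -1 = -2
  P[8]: -8 + -1 = -9
  P[9]: 9 + -1 = 8

Answer: 3:0 4:13 5:3 6:-3 7:-2 8:-9 9:8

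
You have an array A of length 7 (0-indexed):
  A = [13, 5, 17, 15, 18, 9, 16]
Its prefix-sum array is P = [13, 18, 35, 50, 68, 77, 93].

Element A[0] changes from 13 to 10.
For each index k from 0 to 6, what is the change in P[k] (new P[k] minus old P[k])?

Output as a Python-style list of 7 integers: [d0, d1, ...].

Element change: A[0] 13 -> 10, delta = -3
For k < 0: P[k] unchanged, delta_P[k] = 0
For k >= 0: P[k] shifts by exactly -3
Delta array: [-3, -3, -3, -3, -3, -3, -3]

Answer: [-3, -3, -3, -3, -3, -3, -3]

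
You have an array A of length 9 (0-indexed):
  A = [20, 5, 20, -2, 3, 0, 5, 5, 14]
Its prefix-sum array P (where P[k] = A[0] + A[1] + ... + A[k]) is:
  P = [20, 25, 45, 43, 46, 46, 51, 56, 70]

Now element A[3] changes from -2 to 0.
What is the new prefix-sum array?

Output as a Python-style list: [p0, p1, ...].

Change: A[3] -2 -> 0, delta = 2
P[k] for k < 3: unchanged (A[3] not included)
P[k] for k >= 3: shift by delta = 2
  P[0] = 20 + 0 = 20
  P[1] = 25 + 0 = 25
  P[2] = 45 + 0 = 45
  P[3] = 43 + 2 = 45
  P[4] = 46 + 2 = 48
  P[5] = 46 + 2 = 48
  P[6] = 51 + 2 = 53
  P[7] = 56 + 2 = 58
  P[8] = 70 + 2 = 72

Answer: [20, 25, 45, 45, 48, 48, 53, 58, 72]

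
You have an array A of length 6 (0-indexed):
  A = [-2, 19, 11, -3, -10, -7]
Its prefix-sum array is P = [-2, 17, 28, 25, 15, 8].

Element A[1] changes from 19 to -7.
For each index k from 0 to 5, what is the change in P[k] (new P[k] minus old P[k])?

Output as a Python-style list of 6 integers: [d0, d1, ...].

Answer: [0, -26, -26, -26, -26, -26]

Derivation:
Element change: A[1] 19 -> -7, delta = -26
For k < 1: P[k] unchanged, delta_P[k] = 0
For k >= 1: P[k] shifts by exactly -26
Delta array: [0, -26, -26, -26, -26, -26]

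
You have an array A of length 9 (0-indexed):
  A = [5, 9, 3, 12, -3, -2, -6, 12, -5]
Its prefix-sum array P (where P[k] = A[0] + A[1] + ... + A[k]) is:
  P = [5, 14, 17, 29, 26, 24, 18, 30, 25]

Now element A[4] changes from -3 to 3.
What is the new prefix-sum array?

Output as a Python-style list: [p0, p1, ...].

Answer: [5, 14, 17, 29, 32, 30, 24, 36, 31]

Derivation:
Change: A[4] -3 -> 3, delta = 6
P[k] for k < 4: unchanged (A[4] not included)
P[k] for k >= 4: shift by delta = 6
  P[0] = 5 + 0 = 5
  P[1] = 14 + 0 = 14
  P[2] = 17 + 0 = 17
  P[3] = 29 + 0 = 29
  P[4] = 26 + 6 = 32
  P[5] = 24 + 6 = 30
  P[6] = 18 + 6 = 24
  P[7] = 30 + 6 = 36
  P[8] = 25 + 6 = 31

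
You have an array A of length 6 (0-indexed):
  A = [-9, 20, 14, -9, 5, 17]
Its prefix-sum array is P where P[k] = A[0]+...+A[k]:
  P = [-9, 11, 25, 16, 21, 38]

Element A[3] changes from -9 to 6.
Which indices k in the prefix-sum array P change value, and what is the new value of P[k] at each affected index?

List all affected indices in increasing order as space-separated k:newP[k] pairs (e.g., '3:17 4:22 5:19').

Answer: 3:31 4:36 5:53

Derivation:
P[k] = A[0] + ... + A[k]
P[k] includes A[3] iff k >= 3
Affected indices: 3, 4, ..., 5; delta = 15
  P[3]: 16 + 15 = 31
  P[4]: 21 + 15 = 36
  P[5]: 38 + 15 = 53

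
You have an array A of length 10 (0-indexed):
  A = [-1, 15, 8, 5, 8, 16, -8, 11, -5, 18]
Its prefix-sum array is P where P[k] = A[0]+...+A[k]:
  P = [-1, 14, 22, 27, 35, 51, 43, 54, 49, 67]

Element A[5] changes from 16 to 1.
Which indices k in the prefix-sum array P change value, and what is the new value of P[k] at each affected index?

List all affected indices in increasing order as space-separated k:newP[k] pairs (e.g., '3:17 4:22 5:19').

P[k] = A[0] + ... + A[k]
P[k] includes A[5] iff k >= 5
Affected indices: 5, 6, ..., 9; delta = -15
  P[5]: 51 + -15 = 36
  P[6]: 43 + -15 = 28
  P[7]: 54 + -15 = 39
  P[8]: 49 + -15 = 34
  P[9]: 67 + -15 = 52

Answer: 5:36 6:28 7:39 8:34 9:52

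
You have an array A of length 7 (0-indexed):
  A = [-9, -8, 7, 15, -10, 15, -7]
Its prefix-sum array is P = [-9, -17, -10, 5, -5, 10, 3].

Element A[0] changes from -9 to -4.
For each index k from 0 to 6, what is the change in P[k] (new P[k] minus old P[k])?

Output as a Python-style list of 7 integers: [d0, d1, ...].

Answer: [5, 5, 5, 5, 5, 5, 5]

Derivation:
Element change: A[0] -9 -> -4, delta = 5
For k < 0: P[k] unchanged, delta_P[k] = 0
For k >= 0: P[k] shifts by exactly 5
Delta array: [5, 5, 5, 5, 5, 5, 5]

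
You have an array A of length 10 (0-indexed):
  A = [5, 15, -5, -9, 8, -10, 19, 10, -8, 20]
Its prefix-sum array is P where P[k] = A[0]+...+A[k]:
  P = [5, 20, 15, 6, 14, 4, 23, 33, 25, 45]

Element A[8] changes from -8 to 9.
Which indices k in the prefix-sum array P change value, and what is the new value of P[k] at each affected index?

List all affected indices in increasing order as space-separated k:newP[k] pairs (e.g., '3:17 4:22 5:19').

Answer: 8:42 9:62

Derivation:
P[k] = A[0] + ... + A[k]
P[k] includes A[8] iff k >= 8
Affected indices: 8, 9, ..., 9; delta = 17
  P[8]: 25 + 17 = 42
  P[9]: 45 + 17 = 62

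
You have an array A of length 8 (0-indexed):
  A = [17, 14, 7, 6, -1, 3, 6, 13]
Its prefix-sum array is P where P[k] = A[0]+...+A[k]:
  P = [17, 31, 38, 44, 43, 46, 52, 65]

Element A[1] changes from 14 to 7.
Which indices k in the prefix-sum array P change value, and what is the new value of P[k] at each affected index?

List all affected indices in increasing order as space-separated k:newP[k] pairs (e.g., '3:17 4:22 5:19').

P[k] = A[0] + ... + A[k]
P[k] includes A[1] iff k >= 1
Affected indices: 1, 2, ..., 7; delta = -7
  P[1]: 31 + -7 = 24
  P[2]: 38 + -7 = 31
  P[3]: 44 + -7 = 37
  P[4]: 43 + -7 = 36
  P[5]: 46 + -7 = 39
  P[6]: 52 + -7 = 45
  P[7]: 65 + -7 = 58

Answer: 1:24 2:31 3:37 4:36 5:39 6:45 7:58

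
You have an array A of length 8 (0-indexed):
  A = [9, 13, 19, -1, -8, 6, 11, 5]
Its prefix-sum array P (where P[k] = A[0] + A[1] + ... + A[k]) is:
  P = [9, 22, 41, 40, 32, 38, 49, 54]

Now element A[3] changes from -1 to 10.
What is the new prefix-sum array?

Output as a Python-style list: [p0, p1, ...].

Answer: [9, 22, 41, 51, 43, 49, 60, 65]

Derivation:
Change: A[3] -1 -> 10, delta = 11
P[k] for k < 3: unchanged (A[3] not included)
P[k] for k >= 3: shift by delta = 11
  P[0] = 9 + 0 = 9
  P[1] = 22 + 0 = 22
  P[2] = 41 + 0 = 41
  P[3] = 40 + 11 = 51
  P[4] = 32 + 11 = 43
  P[5] = 38 + 11 = 49
  P[6] = 49 + 11 = 60
  P[7] = 54 + 11 = 65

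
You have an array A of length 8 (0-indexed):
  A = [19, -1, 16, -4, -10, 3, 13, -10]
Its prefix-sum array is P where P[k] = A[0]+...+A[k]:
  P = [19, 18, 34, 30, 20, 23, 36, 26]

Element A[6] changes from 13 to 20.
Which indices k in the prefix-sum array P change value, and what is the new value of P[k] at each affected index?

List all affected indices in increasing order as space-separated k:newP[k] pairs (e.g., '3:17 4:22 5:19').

Answer: 6:43 7:33

Derivation:
P[k] = A[0] + ... + A[k]
P[k] includes A[6] iff k >= 6
Affected indices: 6, 7, ..., 7; delta = 7
  P[6]: 36 + 7 = 43
  P[7]: 26 + 7 = 33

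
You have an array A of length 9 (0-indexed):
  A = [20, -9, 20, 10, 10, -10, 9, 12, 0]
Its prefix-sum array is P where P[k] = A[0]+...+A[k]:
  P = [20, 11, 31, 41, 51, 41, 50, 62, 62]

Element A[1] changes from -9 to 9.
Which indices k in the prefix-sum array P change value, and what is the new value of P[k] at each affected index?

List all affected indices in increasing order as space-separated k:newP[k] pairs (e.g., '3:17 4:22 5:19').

P[k] = A[0] + ... + A[k]
P[k] includes A[1] iff k >= 1
Affected indices: 1, 2, ..., 8; delta = 18
  P[1]: 11 + 18 = 29
  P[2]: 31 + 18 = 49
  P[3]: 41 + 18 = 59
  P[4]: 51 + 18 = 69
  P[5]: 41 + 18 = 59
  P[6]: 50 + 18 = 68
  P[7]: 62 + 18 = 80
  P[8]: 62 + 18 = 80

Answer: 1:29 2:49 3:59 4:69 5:59 6:68 7:80 8:80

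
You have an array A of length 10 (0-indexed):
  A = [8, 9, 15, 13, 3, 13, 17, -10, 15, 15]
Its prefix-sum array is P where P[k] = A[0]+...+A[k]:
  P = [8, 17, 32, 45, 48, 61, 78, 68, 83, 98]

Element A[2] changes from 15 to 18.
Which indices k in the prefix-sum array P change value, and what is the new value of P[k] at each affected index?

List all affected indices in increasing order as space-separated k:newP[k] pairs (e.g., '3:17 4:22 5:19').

Answer: 2:35 3:48 4:51 5:64 6:81 7:71 8:86 9:101

Derivation:
P[k] = A[0] + ... + A[k]
P[k] includes A[2] iff k >= 2
Affected indices: 2, 3, ..., 9; delta = 3
  P[2]: 32 + 3 = 35
  P[3]: 45 + 3 = 48
  P[4]: 48 + 3 = 51
  P[5]: 61 + 3 = 64
  P[6]: 78 + 3 = 81
  P[7]: 68 + 3 = 71
  P[8]: 83 + 3 = 86
  P[9]: 98 + 3 = 101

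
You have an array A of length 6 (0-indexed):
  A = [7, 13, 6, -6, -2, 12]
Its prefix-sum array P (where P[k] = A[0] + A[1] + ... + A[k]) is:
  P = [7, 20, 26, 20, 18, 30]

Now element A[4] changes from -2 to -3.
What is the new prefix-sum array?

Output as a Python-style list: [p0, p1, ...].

Change: A[4] -2 -> -3, delta = -1
P[k] for k < 4: unchanged (A[4] not included)
P[k] for k >= 4: shift by delta = -1
  P[0] = 7 + 0 = 7
  P[1] = 20 + 0 = 20
  P[2] = 26 + 0 = 26
  P[3] = 20 + 0 = 20
  P[4] = 18 + -1 = 17
  P[5] = 30 + -1 = 29

Answer: [7, 20, 26, 20, 17, 29]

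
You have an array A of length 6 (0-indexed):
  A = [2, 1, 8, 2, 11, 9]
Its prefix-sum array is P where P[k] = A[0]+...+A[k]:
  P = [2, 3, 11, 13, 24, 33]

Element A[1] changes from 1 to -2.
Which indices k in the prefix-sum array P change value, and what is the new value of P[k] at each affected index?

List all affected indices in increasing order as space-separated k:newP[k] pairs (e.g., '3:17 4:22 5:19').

P[k] = A[0] + ... + A[k]
P[k] includes A[1] iff k >= 1
Affected indices: 1, 2, ..., 5; delta = -3
  P[1]: 3 + -3 = 0
  P[2]: 11 + -3 = 8
  P[3]: 13 + -3 = 10
  P[4]: 24 + -3 = 21
  P[5]: 33 + -3 = 30

Answer: 1:0 2:8 3:10 4:21 5:30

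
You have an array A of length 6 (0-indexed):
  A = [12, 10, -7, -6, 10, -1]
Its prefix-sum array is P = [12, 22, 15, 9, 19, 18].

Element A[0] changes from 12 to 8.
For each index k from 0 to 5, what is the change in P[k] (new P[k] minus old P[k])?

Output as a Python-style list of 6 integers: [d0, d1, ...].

Answer: [-4, -4, -4, -4, -4, -4]

Derivation:
Element change: A[0] 12 -> 8, delta = -4
For k < 0: P[k] unchanged, delta_P[k] = 0
For k >= 0: P[k] shifts by exactly -4
Delta array: [-4, -4, -4, -4, -4, -4]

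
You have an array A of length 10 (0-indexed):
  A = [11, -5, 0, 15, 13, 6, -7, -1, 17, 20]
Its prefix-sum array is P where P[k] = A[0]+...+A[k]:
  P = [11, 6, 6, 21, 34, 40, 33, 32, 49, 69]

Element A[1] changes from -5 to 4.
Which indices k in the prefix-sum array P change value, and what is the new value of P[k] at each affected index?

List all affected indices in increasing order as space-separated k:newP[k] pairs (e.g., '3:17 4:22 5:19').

Answer: 1:15 2:15 3:30 4:43 5:49 6:42 7:41 8:58 9:78

Derivation:
P[k] = A[0] + ... + A[k]
P[k] includes A[1] iff k >= 1
Affected indices: 1, 2, ..., 9; delta = 9
  P[1]: 6 + 9 = 15
  P[2]: 6 + 9 = 15
  P[3]: 21 + 9 = 30
  P[4]: 34 + 9 = 43
  P[5]: 40 + 9 = 49
  P[6]: 33 + 9 = 42
  P[7]: 32 + 9 = 41
  P[8]: 49 + 9 = 58
  P[9]: 69 + 9 = 78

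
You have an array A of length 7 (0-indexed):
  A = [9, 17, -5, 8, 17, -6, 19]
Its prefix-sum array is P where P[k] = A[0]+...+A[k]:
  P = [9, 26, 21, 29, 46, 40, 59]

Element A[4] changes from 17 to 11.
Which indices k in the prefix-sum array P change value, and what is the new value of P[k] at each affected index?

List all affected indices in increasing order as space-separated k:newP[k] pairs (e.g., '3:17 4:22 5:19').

Answer: 4:40 5:34 6:53

Derivation:
P[k] = A[0] + ... + A[k]
P[k] includes A[4] iff k >= 4
Affected indices: 4, 5, ..., 6; delta = -6
  P[4]: 46 + -6 = 40
  P[5]: 40 + -6 = 34
  P[6]: 59 + -6 = 53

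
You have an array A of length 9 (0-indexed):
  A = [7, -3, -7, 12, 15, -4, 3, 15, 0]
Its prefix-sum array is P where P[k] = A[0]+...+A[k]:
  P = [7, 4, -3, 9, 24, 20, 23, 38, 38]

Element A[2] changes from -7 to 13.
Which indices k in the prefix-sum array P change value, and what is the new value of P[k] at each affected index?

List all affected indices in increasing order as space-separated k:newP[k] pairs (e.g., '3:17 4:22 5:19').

P[k] = A[0] + ... + A[k]
P[k] includes A[2] iff k >= 2
Affected indices: 2, 3, ..., 8; delta = 20
  P[2]: -3 + 20 = 17
  P[3]: 9 + 20 = 29
  P[4]: 24 + 20 = 44
  P[5]: 20 + 20 = 40
  P[6]: 23 + 20 = 43
  P[7]: 38 + 20 = 58
  P[8]: 38 + 20 = 58

Answer: 2:17 3:29 4:44 5:40 6:43 7:58 8:58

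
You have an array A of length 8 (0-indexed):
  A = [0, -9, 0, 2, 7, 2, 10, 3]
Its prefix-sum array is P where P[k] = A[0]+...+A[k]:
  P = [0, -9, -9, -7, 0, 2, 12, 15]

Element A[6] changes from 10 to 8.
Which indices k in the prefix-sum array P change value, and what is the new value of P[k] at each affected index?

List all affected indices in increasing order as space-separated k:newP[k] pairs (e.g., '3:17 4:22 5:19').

Answer: 6:10 7:13

Derivation:
P[k] = A[0] + ... + A[k]
P[k] includes A[6] iff k >= 6
Affected indices: 6, 7, ..., 7; delta = -2
  P[6]: 12 + -2 = 10
  P[7]: 15 + -2 = 13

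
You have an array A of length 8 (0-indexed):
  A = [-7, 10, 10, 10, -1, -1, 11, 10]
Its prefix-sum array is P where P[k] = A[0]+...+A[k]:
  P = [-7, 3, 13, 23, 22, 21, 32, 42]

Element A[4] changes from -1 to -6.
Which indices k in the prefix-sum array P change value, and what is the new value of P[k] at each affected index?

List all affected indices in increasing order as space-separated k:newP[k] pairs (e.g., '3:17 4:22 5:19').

Answer: 4:17 5:16 6:27 7:37

Derivation:
P[k] = A[0] + ... + A[k]
P[k] includes A[4] iff k >= 4
Affected indices: 4, 5, ..., 7; delta = -5
  P[4]: 22 + -5 = 17
  P[5]: 21 + -5 = 16
  P[6]: 32 + -5 = 27
  P[7]: 42 + -5 = 37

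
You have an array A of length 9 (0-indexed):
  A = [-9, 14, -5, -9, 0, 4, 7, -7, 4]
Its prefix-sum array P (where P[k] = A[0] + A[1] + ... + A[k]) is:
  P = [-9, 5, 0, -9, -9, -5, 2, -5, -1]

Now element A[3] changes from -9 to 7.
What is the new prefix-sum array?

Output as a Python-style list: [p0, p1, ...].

Change: A[3] -9 -> 7, delta = 16
P[k] for k < 3: unchanged (A[3] not included)
P[k] for k >= 3: shift by delta = 16
  P[0] = -9 + 0 = -9
  P[1] = 5 + 0 = 5
  P[2] = 0 + 0 = 0
  P[3] = -9 + 16 = 7
  P[4] = -9 + 16 = 7
  P[5] = -5 + 16 = 11
  P[6] = 2 + 16 = 18
  P[7] = -5 + 16 = 11
  P[8] = -1 + 16 = 15

Answer: [-9, 5, 0, 7, 7, 11, 18, 11, 15]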